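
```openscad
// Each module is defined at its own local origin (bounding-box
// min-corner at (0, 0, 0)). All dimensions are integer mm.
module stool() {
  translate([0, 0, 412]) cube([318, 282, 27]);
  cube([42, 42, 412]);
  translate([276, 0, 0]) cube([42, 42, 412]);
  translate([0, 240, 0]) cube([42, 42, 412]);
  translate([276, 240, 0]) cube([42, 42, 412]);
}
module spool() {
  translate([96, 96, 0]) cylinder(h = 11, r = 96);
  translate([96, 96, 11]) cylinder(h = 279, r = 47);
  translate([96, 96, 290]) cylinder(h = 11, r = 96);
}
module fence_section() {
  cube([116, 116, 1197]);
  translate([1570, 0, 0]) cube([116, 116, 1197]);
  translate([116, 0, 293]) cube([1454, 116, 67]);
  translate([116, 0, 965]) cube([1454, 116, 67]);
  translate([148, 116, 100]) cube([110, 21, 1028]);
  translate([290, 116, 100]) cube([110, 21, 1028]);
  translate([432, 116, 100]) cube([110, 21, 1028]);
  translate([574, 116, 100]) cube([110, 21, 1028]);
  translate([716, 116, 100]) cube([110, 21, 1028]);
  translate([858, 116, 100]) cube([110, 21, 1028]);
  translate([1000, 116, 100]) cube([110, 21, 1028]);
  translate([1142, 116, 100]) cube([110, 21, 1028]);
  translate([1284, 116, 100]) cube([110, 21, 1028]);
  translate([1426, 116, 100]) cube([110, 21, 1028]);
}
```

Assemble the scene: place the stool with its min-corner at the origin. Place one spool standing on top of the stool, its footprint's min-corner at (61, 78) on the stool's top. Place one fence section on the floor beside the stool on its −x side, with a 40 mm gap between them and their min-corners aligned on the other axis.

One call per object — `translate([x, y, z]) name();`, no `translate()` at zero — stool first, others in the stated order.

stool();
translate([61, 78, 439]) spool();
translate([-1726, 0, 0]) fence_section();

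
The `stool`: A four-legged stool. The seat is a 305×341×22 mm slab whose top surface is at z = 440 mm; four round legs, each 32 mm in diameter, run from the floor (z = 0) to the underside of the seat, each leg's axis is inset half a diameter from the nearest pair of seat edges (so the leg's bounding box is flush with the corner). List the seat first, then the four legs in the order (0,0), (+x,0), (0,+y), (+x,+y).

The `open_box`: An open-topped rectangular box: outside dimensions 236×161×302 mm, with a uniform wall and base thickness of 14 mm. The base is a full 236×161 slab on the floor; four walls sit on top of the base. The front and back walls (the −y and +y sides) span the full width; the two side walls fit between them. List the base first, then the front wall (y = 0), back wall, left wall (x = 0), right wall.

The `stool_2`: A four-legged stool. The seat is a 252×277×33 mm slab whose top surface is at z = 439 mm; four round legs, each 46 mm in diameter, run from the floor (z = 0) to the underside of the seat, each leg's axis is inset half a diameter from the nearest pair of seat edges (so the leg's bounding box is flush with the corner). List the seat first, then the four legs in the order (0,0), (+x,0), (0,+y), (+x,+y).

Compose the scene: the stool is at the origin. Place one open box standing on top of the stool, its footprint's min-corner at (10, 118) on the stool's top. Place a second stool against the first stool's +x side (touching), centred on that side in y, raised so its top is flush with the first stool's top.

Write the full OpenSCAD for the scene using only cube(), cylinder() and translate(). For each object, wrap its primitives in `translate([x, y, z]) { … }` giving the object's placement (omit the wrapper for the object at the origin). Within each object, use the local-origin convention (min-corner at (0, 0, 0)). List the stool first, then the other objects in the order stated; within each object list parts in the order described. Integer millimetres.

translate([0, 0, 418]) cube([305, 341, 22]);
translate([16, 16, 0]) cylinder(h = 418, r = 16);
translate([289, 16, 0]) cylinder(h = 418, r = 16);
translate([16, 325, 0]) cylinder(h = 418, r = 16);
translate([289, 325, 0]) cylinder(h = 418, r = 16);
translate([10, 118, 440]) {
  cube([236, 161, 14]);
  translate([0, 0, 14]) cube([236, 14, 288]);
  translate([0, 147, 14]) cube([236, 14, 288]);
  translate([0, 14, 14]) cube([14, 133, 288]);
  translate([222, 14, 14]) cube([14, 133, 288]);
}
translate([305, 32, 1]) {
  translate([0, 0, 406]) cube([252, 277, 33]);
  translate([23, 23, 0]) cylinder(h = 406, r = 23);
  translate([229, 23, 0]) cylinder(h = 406, r = 23);
  translate([23, 254, 0]) cylinder(h = 406, r = 23);
  translate([229, 254, 0]) cylinder(h = 406, r = 23);
}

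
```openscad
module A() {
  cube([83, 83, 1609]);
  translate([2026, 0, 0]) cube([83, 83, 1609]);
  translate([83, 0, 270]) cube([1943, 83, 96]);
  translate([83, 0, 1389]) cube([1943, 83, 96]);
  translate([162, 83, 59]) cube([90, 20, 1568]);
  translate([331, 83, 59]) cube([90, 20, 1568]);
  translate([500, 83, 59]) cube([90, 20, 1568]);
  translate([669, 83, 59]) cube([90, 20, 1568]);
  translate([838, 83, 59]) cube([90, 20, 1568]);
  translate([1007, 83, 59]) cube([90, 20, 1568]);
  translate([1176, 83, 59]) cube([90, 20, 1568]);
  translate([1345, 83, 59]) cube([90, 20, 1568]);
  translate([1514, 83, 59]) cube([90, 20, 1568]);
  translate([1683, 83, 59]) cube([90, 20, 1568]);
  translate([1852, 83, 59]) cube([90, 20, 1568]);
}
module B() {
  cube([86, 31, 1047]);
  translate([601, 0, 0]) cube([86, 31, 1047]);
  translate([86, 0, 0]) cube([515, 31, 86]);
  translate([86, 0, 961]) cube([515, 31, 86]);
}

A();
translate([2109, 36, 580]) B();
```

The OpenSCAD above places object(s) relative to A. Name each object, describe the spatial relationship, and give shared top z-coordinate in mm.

A is a fence section. B is a picture frame. The picture frame is beside the fence section with their tops flush at z = 1627. The shared top z-coordinate is 1627 mm.

Both tops at z = 1627 mm.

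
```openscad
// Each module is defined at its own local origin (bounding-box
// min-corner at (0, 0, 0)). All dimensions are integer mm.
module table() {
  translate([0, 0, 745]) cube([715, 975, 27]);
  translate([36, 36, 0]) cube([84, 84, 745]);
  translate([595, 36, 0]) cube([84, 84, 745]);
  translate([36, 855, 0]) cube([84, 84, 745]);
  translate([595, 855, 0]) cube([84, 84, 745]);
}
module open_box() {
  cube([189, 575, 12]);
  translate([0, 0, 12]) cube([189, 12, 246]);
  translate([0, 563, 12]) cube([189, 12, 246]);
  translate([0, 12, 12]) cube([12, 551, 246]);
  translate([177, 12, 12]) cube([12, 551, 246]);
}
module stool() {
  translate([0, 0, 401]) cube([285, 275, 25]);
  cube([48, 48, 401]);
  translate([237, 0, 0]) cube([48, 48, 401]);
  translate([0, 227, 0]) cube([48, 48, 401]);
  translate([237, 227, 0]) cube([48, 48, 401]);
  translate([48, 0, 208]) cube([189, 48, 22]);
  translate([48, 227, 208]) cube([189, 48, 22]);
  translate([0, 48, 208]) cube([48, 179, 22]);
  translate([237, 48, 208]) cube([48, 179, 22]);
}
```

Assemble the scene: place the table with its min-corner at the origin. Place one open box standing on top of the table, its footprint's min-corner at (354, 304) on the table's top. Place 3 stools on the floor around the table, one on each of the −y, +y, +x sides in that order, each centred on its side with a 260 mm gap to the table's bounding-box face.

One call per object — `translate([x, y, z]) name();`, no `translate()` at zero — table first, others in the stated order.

table();
translate([354, 304, 772]) open_box();
translate([215, -535, 0]) stool();
translate([215, 1235, 0]) stool();
translate([975, 350, 0]) stool();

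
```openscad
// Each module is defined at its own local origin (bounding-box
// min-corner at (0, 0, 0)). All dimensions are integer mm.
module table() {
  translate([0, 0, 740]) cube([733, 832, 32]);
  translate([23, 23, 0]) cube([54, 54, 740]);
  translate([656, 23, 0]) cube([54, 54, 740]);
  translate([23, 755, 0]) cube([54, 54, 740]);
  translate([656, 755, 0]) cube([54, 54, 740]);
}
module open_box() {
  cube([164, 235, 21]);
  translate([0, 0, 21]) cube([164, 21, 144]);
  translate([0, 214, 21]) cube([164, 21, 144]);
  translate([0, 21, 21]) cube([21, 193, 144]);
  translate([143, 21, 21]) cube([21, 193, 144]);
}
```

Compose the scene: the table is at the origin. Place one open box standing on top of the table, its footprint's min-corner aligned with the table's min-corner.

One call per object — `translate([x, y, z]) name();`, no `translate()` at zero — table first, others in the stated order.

table();
translate([0, 0, 772]) open_box();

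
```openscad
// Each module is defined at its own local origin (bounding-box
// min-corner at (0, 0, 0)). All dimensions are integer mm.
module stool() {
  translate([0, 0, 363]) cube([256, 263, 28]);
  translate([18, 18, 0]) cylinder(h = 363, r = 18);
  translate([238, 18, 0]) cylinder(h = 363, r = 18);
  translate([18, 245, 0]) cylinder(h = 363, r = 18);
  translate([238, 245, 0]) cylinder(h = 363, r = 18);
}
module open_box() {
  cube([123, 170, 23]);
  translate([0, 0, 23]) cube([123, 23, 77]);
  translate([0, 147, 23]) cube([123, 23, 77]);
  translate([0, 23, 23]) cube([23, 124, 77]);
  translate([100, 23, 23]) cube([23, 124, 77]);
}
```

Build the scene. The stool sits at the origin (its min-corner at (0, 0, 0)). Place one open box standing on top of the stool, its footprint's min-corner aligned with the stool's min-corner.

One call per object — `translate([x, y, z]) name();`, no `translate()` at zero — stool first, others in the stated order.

stool();
translate([0, 0, 391]) open_box();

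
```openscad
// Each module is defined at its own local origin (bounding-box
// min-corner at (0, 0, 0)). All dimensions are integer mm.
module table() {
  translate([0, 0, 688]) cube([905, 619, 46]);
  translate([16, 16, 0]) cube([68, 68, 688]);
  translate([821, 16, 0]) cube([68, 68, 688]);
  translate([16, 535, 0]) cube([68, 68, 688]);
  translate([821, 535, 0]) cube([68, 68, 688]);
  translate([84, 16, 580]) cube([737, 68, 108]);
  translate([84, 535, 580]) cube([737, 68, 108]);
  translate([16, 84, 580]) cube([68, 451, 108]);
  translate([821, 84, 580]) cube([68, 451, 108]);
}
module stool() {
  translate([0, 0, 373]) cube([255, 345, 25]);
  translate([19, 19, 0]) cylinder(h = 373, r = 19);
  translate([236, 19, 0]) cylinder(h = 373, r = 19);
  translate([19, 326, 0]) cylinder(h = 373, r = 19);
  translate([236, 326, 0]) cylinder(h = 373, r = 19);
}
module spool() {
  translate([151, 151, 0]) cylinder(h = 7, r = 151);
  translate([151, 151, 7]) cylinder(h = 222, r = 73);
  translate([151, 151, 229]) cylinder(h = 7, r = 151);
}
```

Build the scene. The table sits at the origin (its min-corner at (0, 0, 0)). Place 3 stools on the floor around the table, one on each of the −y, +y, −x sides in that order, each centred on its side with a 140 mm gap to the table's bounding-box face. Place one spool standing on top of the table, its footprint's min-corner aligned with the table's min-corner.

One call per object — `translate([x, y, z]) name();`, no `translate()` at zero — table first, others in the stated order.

table();
translate([325, -485, 0]) stool();
translate([325, 759, 0]) stool();
translate([-395, 137, 0]) stool();
translate([0, 0, 734]) spool();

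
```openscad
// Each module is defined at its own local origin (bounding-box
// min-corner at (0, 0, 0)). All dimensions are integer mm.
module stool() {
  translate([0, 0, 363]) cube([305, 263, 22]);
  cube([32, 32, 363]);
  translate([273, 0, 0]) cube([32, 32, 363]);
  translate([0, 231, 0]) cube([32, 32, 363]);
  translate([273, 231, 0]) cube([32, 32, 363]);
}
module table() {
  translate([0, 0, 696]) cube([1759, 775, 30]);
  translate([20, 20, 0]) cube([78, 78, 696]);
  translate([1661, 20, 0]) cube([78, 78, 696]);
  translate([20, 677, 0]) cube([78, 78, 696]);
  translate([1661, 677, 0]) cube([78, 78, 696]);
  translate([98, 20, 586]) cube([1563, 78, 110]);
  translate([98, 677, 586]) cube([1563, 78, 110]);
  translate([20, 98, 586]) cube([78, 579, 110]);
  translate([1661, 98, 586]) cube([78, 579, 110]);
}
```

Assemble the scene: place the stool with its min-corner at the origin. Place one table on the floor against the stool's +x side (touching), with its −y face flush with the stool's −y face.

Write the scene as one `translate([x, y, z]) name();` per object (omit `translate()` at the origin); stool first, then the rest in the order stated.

stool();
translate([305, 0, 0]) table();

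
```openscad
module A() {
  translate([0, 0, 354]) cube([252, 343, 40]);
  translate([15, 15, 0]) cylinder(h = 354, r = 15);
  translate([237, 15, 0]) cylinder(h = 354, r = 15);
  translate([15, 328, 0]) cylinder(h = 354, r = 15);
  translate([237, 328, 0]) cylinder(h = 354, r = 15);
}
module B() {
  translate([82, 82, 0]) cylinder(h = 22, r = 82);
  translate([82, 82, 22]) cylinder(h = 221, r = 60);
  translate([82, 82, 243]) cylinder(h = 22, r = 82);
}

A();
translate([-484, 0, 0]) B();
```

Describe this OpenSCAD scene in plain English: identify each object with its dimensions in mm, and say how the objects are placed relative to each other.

A is a simple wooden stool: a rectangular seat 252 mm (x) by 343 mm (y), 40 mm thick, top face at z = 394 mm, on four round legs, each 30 mm in diameter. The legs rest on z = 0, each leg's axis is inset half a diameter from the nearest pair of seat edges (so the leg's bounding box is flush with the corner).

B is a spool: two coaxial disc flanges of radius 82 mm and thickness 22 mm, joined by a core cylinder of radius 60 mm and height 221 mm. The lower flange rests on z = 0 and the three cylinders share a vertical axis.

The spool is on the floor beside the stool on its −x side.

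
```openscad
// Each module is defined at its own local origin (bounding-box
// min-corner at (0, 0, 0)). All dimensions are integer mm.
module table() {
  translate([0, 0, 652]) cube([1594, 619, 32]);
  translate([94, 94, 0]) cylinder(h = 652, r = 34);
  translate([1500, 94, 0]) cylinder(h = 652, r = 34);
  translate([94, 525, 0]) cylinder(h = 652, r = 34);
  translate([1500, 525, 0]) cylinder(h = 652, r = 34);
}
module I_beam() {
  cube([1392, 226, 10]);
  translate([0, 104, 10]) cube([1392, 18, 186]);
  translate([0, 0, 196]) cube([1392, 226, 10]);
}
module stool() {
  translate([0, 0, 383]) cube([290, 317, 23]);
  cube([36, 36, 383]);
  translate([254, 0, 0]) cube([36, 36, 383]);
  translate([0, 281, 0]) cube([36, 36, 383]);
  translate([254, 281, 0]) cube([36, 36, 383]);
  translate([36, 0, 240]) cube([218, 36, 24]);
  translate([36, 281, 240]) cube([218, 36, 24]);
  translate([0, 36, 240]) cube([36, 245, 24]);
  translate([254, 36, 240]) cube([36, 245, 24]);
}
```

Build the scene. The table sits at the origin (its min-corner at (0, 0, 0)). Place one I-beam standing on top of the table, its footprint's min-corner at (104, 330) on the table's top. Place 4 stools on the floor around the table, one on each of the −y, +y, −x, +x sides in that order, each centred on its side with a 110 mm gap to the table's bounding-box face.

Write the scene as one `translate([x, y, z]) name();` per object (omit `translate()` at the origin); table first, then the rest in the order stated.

table();
translate([104, 330, 684]) I_beam();
translate([652, -427, 0]) stool();
translate([652, 729, 0]) stool();
translate([-400, 151, 0]) stool();
translate([1704, 151, 0]) stool();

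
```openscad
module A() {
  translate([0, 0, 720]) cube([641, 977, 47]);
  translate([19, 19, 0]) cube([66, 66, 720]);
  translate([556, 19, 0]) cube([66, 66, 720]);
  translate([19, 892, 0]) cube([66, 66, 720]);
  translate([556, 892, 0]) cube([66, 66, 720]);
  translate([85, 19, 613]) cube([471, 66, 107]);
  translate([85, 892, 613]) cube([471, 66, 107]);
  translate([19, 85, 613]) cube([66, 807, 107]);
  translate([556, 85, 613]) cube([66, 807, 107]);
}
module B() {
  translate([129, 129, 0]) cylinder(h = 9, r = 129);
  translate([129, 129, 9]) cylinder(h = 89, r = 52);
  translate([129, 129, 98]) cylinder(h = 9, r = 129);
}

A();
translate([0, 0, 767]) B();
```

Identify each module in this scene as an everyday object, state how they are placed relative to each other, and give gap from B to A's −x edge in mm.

A is a table. B is a spool. The spool is on top of the table. The gap from the spool to the table's −x edge is 0 mm.

The spool's min-x is at 0; the table's min-x is 0; gap = 0 mm.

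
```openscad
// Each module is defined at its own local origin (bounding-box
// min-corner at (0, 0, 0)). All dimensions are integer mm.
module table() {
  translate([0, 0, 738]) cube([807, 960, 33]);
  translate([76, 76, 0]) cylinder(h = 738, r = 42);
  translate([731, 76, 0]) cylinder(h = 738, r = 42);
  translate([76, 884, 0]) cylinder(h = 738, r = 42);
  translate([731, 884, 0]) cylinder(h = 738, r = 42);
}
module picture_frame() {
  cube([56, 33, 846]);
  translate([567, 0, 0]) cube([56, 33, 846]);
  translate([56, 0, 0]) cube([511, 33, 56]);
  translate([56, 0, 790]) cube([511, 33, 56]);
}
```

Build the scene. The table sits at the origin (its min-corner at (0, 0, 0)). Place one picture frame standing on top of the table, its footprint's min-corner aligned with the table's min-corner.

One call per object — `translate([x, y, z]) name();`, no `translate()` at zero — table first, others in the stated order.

table();
translate([0, 0, 771]) picture_frame();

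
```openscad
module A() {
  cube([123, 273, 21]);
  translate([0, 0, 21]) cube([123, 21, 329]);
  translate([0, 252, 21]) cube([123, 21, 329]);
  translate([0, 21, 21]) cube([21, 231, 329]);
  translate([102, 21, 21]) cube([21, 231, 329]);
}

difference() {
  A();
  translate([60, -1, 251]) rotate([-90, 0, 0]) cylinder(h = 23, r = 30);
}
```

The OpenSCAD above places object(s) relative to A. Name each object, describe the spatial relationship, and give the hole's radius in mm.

A is an open box. The open box has a circular hole through its front wall. The hole's radius is 30 mm.

The subtracted cylinder has r = 30 mm.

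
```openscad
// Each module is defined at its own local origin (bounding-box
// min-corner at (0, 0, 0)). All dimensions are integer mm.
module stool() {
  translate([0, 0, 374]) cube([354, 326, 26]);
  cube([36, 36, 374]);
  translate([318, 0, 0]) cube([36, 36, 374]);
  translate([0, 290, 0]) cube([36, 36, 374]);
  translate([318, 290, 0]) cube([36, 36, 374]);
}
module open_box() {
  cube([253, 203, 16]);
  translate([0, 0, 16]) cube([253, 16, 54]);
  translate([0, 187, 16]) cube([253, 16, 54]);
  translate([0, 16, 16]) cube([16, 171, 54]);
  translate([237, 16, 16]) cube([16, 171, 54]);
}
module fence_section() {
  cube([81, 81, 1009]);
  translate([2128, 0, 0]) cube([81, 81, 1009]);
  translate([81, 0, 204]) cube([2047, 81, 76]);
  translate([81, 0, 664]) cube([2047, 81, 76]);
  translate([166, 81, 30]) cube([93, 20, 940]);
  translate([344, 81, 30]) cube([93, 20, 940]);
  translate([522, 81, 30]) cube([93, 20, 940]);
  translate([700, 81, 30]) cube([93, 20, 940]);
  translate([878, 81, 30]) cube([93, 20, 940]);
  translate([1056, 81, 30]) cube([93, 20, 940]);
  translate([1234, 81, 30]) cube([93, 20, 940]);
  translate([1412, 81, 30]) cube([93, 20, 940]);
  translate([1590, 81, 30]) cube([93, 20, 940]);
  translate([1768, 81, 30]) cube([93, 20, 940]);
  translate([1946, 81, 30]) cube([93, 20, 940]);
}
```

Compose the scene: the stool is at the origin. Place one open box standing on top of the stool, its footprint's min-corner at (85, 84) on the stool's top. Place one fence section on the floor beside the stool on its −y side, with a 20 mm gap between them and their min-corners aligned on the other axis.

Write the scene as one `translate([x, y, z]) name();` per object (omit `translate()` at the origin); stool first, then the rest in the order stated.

stool();
translate([85, 84, 400]) open_box();
translate([0, -121, 0]) fence_section();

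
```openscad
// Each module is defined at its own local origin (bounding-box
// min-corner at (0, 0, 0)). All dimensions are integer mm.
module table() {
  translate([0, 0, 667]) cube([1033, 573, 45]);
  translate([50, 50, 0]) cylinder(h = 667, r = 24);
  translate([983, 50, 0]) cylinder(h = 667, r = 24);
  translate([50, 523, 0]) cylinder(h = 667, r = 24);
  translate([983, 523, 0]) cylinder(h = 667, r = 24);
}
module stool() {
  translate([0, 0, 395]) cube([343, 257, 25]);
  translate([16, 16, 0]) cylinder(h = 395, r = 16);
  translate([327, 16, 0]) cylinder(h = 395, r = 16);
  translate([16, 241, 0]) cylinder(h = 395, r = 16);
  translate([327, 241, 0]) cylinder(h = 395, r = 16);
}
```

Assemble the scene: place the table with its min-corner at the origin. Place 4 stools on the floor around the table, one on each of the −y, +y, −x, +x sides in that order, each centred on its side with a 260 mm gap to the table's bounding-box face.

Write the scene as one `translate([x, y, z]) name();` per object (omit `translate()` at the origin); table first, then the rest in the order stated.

table();
translate([345, -517, 0]) stool();
translate([345, 833, 0]) stool();
translate([-603, 158, 0]) stool();
translate([1293, 158, 0]) stool();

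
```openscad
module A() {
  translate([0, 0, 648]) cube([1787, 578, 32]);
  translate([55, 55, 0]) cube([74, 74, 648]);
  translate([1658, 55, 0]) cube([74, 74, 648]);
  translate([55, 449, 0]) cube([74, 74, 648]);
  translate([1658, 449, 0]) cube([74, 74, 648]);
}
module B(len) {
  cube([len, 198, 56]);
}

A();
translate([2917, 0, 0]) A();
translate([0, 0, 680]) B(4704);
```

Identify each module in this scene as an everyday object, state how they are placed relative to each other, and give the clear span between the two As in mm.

A is a table. B is a beam. A beam spans the tops of two tables. The clear span between the two tables is 1130 mm.

Second table starts at x = 2917; first ends at x = 1787; clear span = 2917 − 1787 = 1130 mm.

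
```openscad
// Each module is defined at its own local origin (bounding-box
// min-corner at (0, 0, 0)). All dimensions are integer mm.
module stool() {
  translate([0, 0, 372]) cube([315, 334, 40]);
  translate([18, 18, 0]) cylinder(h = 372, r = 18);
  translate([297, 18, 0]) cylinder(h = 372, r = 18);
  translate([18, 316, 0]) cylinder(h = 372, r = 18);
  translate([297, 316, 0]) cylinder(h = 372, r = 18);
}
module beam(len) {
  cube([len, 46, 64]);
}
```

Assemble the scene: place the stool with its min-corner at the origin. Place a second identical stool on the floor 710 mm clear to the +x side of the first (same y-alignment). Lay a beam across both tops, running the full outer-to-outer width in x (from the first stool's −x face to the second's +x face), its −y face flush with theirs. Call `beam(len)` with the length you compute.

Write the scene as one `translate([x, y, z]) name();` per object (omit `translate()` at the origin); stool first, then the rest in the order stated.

stool();
translate([1025, 0, 0]) stool();
translate([0, 0, 412]) beam(1340);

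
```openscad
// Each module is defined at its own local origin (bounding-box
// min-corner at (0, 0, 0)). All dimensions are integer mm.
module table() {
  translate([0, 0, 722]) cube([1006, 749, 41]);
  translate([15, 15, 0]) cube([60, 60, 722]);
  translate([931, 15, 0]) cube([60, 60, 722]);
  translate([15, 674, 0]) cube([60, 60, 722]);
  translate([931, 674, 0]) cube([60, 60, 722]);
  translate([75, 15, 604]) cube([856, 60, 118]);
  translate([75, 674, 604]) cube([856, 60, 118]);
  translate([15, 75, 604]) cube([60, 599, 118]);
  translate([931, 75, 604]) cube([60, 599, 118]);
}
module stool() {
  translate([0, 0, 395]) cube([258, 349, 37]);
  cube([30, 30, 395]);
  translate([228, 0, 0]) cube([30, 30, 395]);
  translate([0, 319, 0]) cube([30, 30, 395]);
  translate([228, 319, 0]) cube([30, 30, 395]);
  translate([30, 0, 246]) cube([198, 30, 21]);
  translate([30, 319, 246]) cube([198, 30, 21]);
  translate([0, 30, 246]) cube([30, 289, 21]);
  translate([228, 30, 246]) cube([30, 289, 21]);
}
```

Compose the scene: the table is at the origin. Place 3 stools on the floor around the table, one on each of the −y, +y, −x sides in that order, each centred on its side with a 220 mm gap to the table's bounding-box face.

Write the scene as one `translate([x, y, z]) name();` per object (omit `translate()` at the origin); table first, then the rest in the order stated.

table();
translate([374, -569, 0]) stool();
translate([374, 969, 0]) stool();
translate([-478, 200, 0]) stool();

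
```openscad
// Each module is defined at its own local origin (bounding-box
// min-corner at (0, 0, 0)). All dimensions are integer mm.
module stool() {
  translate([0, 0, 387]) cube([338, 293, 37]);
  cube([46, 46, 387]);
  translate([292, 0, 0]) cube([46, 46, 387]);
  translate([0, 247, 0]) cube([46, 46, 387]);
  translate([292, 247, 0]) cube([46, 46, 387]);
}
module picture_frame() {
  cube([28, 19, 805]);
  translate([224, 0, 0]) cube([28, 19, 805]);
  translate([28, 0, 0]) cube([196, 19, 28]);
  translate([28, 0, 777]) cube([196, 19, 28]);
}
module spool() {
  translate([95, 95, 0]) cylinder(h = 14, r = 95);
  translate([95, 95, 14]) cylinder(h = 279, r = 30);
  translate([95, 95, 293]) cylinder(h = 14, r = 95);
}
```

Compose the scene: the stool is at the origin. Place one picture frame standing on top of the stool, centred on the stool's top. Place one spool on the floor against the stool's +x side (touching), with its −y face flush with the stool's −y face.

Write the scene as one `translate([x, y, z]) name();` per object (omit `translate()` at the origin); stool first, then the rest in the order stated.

stool();
translate([43, 137, 424]) picture_frame();
translate([338, 0, 0]) spool();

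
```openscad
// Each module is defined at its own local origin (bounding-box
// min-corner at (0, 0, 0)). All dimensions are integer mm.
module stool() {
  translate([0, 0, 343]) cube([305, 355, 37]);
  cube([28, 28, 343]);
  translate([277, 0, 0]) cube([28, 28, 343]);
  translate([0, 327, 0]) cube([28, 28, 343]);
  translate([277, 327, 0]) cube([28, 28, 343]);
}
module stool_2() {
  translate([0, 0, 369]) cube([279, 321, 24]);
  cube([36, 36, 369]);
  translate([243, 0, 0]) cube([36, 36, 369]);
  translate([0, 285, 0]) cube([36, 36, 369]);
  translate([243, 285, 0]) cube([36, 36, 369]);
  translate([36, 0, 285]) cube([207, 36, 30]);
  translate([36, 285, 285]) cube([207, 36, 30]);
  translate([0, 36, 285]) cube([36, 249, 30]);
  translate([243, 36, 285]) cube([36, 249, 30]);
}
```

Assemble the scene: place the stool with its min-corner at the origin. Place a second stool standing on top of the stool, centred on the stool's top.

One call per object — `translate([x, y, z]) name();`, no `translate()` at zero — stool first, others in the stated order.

stool();
translate([13, 17, 380]) stool_2();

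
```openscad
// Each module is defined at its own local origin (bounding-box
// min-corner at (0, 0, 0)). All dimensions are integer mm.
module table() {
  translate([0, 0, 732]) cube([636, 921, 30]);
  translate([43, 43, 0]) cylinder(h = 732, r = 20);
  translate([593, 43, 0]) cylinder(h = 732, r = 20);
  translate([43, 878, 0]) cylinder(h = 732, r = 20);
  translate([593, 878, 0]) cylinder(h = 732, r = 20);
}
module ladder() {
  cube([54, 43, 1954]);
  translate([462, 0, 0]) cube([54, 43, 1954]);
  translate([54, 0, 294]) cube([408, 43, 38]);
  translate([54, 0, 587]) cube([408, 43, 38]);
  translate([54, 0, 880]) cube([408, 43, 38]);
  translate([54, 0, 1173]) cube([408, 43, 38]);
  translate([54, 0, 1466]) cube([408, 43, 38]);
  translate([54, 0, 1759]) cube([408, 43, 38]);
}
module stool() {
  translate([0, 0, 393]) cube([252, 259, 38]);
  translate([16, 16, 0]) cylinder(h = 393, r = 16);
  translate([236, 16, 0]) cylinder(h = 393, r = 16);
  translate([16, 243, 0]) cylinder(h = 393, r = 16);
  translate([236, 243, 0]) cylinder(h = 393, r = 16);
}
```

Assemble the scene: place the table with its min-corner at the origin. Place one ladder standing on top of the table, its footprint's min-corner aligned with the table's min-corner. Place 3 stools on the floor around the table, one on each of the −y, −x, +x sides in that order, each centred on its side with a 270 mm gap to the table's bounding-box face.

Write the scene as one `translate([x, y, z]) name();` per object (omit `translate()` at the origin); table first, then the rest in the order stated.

table();
translate([0, 0, 762]) ladder();
translate([192, -529, 0]) stool();
translate([-522, 331, 0]) stool();
translate([906, 331, 0]) stool();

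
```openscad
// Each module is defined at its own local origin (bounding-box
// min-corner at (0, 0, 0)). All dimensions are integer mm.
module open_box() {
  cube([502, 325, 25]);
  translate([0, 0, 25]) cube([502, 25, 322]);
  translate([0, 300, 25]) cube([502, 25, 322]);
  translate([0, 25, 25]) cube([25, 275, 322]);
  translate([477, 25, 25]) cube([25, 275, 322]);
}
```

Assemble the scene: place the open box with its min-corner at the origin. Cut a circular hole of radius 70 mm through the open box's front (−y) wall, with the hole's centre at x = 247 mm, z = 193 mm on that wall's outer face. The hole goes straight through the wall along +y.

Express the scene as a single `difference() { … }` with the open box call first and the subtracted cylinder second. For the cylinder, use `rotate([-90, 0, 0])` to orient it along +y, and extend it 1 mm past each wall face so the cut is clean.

difference() {
  open_box();
  translate([247, -1, 193]) rotate([-90, 0, 0]) cylinder(h = 27, r = 70);
}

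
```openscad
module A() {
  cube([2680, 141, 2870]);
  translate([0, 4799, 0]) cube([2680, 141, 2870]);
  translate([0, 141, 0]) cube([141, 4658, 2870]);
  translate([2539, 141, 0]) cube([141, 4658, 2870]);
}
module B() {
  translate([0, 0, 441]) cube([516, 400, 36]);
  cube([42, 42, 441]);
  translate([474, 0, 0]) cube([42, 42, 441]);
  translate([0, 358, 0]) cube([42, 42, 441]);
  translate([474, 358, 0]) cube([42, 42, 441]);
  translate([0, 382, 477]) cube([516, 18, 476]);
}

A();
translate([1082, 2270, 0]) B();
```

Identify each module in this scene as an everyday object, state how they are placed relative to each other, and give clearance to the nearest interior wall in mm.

Clearances: x = 941, y = 2129; minimum 941 mm.

A is a house frame. B is a chair. The chair sits inside the house frame, centred. The clearance to the nearest interior wall is 941 mm.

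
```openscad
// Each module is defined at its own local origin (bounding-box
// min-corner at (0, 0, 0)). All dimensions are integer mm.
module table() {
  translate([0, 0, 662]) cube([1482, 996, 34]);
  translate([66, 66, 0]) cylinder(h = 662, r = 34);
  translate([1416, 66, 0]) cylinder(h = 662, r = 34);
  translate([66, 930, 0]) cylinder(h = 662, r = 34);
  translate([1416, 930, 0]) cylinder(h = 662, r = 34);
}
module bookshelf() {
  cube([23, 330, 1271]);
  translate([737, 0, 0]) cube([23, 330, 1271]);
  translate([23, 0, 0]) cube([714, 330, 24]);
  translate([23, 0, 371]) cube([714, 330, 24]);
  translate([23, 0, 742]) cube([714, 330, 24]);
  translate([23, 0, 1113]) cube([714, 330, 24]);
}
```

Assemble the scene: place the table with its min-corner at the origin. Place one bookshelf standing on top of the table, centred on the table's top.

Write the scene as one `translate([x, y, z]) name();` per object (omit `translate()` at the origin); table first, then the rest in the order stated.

table();
translate([361, 333, 696]) bookshelf();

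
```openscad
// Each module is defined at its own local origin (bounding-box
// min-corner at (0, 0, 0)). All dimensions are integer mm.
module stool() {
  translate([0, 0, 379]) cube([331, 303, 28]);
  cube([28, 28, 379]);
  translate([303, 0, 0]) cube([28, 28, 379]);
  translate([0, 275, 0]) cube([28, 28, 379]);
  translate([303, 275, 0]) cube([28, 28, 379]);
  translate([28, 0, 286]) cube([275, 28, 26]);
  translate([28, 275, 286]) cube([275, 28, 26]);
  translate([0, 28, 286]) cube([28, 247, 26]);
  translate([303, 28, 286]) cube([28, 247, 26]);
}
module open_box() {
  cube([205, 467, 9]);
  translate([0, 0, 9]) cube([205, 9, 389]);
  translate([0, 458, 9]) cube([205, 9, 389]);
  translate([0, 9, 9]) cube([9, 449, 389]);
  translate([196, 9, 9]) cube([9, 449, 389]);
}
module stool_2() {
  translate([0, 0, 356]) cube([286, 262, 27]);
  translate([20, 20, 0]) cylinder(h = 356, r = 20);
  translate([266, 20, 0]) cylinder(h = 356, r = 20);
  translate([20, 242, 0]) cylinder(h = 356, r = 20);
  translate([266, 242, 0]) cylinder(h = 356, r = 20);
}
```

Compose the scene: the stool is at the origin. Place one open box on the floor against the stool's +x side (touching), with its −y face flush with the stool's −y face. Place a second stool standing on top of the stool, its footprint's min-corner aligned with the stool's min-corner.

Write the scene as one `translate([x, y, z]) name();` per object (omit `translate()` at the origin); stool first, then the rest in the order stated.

stool();
translate([331, 0, 0]) open_box();
translate([0, 0, 407]) stool_2();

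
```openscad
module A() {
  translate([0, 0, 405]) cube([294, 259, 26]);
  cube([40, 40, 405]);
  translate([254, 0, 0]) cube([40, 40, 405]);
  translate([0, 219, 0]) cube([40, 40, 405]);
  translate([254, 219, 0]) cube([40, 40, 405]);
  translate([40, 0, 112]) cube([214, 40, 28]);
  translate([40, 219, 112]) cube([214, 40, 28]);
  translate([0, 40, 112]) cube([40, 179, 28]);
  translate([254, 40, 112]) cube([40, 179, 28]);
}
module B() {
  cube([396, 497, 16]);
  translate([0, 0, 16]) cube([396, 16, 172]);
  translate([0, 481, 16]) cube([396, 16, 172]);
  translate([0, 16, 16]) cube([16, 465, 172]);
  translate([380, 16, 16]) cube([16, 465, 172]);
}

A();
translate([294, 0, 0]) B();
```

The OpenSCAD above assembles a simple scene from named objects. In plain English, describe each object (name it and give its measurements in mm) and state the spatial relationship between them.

A is a simple wooden stool: a rectangular seat 294 mm (x) by 259 mm (y), 26 mm thick, top face at z = 431 mm, on four square legs, each 40×40 mm in cross-section. The legs rest on z = 0, each flush with a corner of the seat. Four stretchers, 40 mm wide and 28 mm tall, connect adjacent legs with their undersides at z = 112 mm, each running between the inner faces of the legs it joins and aligned with the legs' outer faces on the other axis.

B is an open-topped rectangular box: outside dimensions 396×497×188 mm, with a uniform wall and base thickness of 16 mm. The base is a full 396×497 slab on the floor; four walls sit on top of the base. The front and back walls (the −y and +y sides) span the full width; the two side walls fit between them.

The open box is against the stool's +x side, with their −y faces flush.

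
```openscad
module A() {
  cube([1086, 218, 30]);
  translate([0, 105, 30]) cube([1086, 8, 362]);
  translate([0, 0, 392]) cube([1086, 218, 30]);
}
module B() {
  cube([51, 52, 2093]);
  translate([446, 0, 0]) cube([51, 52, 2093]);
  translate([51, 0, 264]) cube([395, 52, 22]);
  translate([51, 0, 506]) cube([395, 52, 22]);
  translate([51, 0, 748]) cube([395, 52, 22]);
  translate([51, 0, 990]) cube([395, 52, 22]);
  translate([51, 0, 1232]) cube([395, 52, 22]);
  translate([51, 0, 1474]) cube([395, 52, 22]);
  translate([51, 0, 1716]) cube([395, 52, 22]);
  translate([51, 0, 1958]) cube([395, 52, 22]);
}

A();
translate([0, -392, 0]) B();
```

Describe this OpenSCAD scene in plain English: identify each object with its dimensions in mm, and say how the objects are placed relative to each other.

A is an I-beam lying along x, 1086 mm long. Overall section height 422 mm. Two flanges 218 mm wide (y) and 30 mm thick, one on the floor and one at the top; a web 8 mm thick runs between them, centred on the flange width.

B is a straight ladder. Two 51×52 mm vertical rails, 2093 mm tall, stand 497 mm apart (outside-to-outside) with their front faces coplanar on the −y side. 8 rungs, each 52 mm deep and 22 mm tall, span between the inner faces of the rails, front faces flush with the rails. The lowest rung's underside is at z = 264 mm and rungs are spaced 242 mm apart (underside to underside).

The ladder is on the floor beside the I-beam on its −y side.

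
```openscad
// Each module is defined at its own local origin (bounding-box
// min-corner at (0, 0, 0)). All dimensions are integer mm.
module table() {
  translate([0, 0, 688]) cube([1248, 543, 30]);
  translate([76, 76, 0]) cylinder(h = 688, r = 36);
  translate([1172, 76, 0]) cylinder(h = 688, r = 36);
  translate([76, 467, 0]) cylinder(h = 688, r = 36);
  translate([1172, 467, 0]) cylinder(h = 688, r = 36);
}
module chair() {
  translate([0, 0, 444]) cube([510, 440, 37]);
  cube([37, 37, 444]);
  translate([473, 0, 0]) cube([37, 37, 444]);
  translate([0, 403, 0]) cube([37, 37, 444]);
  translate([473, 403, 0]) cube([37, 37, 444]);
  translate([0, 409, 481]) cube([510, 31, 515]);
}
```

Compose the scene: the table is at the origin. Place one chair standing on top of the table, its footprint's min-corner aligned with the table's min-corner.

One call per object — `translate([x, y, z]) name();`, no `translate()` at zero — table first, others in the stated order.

table();
translate([0, 0, 718]) chair();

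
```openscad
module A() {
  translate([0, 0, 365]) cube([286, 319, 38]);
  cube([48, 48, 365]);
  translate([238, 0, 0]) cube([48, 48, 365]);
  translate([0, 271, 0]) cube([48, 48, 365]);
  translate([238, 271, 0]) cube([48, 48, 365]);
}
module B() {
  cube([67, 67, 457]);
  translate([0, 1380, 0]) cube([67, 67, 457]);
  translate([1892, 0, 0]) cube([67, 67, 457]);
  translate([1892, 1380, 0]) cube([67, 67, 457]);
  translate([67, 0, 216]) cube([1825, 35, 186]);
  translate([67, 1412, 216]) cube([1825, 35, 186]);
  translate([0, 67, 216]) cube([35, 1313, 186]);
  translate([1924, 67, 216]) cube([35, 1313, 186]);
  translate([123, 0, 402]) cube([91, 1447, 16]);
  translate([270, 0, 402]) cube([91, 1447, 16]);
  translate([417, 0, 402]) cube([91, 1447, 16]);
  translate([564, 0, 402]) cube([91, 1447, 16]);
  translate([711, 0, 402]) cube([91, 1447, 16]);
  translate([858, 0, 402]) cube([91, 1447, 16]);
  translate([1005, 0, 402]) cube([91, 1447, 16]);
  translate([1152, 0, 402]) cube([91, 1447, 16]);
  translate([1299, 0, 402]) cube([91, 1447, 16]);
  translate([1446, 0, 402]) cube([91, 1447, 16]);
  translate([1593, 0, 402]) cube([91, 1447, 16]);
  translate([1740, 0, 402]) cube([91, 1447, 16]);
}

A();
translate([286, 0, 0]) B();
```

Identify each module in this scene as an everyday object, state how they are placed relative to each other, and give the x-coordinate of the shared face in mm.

A is a stool. B is a bed frame. The bed frame is against the stool's +x side, with their −y faces flush. The x-coordinate of the shared face is 286 mm.

The stool's +x face and the bed frame's −x face are both at x = 286 mm.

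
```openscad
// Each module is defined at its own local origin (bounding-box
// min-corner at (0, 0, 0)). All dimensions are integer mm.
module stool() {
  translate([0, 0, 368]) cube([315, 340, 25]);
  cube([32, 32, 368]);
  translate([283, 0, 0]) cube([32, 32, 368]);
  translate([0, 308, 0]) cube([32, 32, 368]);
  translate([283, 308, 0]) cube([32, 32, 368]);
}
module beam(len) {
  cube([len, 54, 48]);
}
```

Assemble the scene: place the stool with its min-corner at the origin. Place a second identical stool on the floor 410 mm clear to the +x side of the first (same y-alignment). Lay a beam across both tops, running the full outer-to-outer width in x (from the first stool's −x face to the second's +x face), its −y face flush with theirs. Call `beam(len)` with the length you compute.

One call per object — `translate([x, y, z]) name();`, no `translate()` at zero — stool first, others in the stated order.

stool();
translate([725, 0, 0]) stool();
translate([0, 0, 393]) beam(1040);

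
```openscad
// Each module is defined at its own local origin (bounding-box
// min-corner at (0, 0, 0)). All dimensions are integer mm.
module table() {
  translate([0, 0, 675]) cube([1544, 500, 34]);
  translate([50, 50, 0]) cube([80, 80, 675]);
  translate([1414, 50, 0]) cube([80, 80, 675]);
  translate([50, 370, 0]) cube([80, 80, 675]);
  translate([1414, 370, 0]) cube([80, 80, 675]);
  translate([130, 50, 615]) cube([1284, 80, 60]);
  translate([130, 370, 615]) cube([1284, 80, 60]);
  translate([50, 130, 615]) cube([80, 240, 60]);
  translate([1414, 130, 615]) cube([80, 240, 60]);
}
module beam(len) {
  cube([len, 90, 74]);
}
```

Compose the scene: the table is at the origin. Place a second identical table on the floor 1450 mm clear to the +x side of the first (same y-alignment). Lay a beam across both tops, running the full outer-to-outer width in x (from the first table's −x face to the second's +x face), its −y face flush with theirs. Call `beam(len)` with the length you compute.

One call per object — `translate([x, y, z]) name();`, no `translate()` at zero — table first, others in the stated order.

table();
translate([2994, 0, 0]) table();
translate([0, 0, 709]) beam(4538);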